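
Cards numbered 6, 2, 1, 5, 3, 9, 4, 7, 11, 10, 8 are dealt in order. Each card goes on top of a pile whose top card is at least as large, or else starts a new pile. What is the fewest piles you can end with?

5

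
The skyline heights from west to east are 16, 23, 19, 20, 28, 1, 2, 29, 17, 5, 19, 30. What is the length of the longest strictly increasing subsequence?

Track the smallest tail for each achievable length (strict):
16 → extends → [16]
23 → extends → [16, 23]
19 → replaces 23 → [16, 19]
20 → extends → [16, 19, 20]
28 → extends → [16, 19, 20, 28]
1 → replaces 16 → [1, 19, 20, 28]
2 → replaces 19 → [1, 2, 20, 28]
29 → extends → [1, 2, 20, 28, 29]
17 → replaces 20 → [1, 2, 17, 28, 29]
5 → replaces 17 → [1, 2, 5, 28, 29]
19 → replaces 28 → [1, 2, 5, 19, 29]
30 → extends → [1, 2, 5, 19, 29, 30]
Six tails, so the longest strictly increasing subsequence has length 6 (e.g. 16, 19, 20, 28, 29, 30).

6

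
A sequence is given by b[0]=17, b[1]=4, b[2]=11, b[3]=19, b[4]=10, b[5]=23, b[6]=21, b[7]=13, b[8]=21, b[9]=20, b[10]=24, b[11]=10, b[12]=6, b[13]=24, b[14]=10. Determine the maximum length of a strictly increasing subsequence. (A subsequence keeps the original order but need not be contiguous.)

5

Track the smallest tail for each achievable length (strict):
17 → extends → [17]
4 → replaces 17 → [4]
11 → extends → [4, 11]
19 → extends → [4, 11, 19]
10 → replaces 11 → [4, 10, 19]
23 → extends → [4, 10, 19, 23]
21 → replaces 23 → [4, 10, 19, 21]
13 → replaces 19 → [4, 10, 13, 21]
21 → already a tail → [4, 10, 13, 21]
20 → replaces 21 → [4, 10, 13, 20]
24 → extends → [4, 10, 13, 20, 24]
10 → already a tail → [4, 10, 13, 20, 24]
6 → replaces 10 → [4, 6, 13, 20, 24]
24 → already a tail → [4, 6, 13, 20, 24]
10 → replaces 13 → [4, 6, 10, 20, 24]
Five tails, so the longest strictly increasing subsequence has length 5 (e.g. 4, 11, 19, 23, 24).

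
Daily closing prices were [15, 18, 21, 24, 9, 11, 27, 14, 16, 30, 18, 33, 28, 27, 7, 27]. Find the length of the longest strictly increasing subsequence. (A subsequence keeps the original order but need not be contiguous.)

Track the smallest tail for each achievable length (strict):
15 → extends → [15]
18 → extends → [15, 18]
21 → extends → [15, 18, 21]
24 → extends → [15, 18, 21, 24]
9 → replaces 15 → [9, 18, 21, 24]
11 → replaces 18 → [9, 11, 21, 24]
27 → extends → [9, 11, 21, 24, 27]
14 → replaces 21 → [9, 11, 14, 24, 27]
16 → replaces 24 → [9, 11, 14, 16, 27]
30 → extends → [9, 11, 14, 16, 27, 30]
18 → replaces 27 → [9, 11, 14, 16, 18, 30]
33 → extends → [9, 11, 14, 16, 18, 30, 33]
28 → replaces 30 → [9, 11, 14, 16, 18, 28, 33]
27 → replaces 28 → [9, 11, 14, 16, 18, 27, 33]
7 → replaces 9 → [7, 11, 14, 16, 18, 27, 33]
27 → already a tail → [7, 11, 14, 16, 18, 27, 33]
Seven tails, so the longest strictly increasing subsequence has length 7 (e.g. 15, 18, 21, 24, 27, 30, 33).

7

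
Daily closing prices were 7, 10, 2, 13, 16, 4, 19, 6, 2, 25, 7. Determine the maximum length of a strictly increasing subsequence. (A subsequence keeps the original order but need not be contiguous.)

Let dp[i] be the length of the longest such subsequence ending at index i:
i:      1  2  3  4  5  6  7  8  9 10 11
a[i]:   7 10  2 13 16  4 19  6  2 25  7
dp:     1  2  1  3  4  2  5  3  1  6  4
Maximum dp value is 6.

6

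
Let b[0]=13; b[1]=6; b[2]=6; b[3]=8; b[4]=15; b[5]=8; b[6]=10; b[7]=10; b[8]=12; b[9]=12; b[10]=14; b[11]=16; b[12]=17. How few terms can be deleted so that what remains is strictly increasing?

6

Fewest deletions = n − (longest strictly increasing subsequence).
Patience tails:
13 → extends → [13]
6 → replaces 13 → [6]
6 → already a tail → [6]
8 → extends → [6, 8]
15 → extends → [6, 8, 15]
8 → already a tail → [6, 8, 15]
10 → replaces 15 → [6, 8, 10]
10 → already a tail → [6, 8, 10]
12 → extends → [6, 8, 10, 12]
12 → already a tail → [6, 8, 10, 12]
14 → extends → [6, 8, 10, 12, 14]
16 → extends → [6, 8, 10, 12, 14, 16]
17 → extends → [6, 8, 10, 12, 14, 16, 17]
Longest strictly increasing subsequence has length 7, so deletions = 13 − 7 = 6.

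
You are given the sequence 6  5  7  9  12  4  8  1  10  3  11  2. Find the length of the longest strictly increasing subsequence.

Let dp[i] be the length of the longest such subsequence ending at index i:
i:      1  2  3  4  5  6  7  8  9 10 11 12
a[i]:   6  5  7  9 12  4  8  1 10  3 11  2
dp:     1  1  2  3  4  1  3  1  4  2  5  2
Maximum dp value is 5.

5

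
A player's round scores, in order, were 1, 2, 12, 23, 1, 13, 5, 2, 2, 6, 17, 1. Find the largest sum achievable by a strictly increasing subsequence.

45

Let S[i] be the best sum of a strictly increasing subsequence ending at i:
i:      1  2  3  4  5  6  7  8  9 10 11 12
a[i]:   1  2 12 23  1 13  5  2  2  6 17  1
S:      1  3 15 38  1 28  8  3  3 14 45  1
Maximum is 45 (e.g. 1 + 2 + 12 + 13 + 17).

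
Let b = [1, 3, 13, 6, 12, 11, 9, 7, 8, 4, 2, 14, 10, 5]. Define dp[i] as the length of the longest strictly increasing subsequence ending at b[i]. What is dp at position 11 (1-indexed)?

dp[i] = 1 + max{dp[j] : j<i, b[j]<b[i]} (or 1 if no such j):
i:      1  2  3  4  5  6  7  8  9 10 11 12 13 14
b[i]:   1  3 13  6 12 11  9  7  8  4  2 14 10  5
dp:     1  2  3  3  4  4  4  4  5  3  2  6  6  4
At index 11 the value is 2.

2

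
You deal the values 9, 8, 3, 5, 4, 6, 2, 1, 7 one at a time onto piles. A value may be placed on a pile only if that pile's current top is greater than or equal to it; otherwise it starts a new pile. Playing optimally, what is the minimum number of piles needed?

Place each on the leftmost legal pile:
9 → new pile 1 (tops now [9])
8 → pile 1 (tops now [8])
3 → pile 1 (tops now [3])
5 → new pile 2 (tops now [3, 5])
4 → pile 2 (tops now [3, 4])
6 → new pile 3 (tops now [3, 4, 6])
2 → pile 1 (tops now [2, 4, 6])
1 → pile 1 (tops now [1, 4, 6])
7 → new pile 4 (tops now [1, 4, 6, 7])
Four piles.

4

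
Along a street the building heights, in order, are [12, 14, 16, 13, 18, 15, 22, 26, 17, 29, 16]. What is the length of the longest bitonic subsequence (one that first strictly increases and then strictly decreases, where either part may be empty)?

inc[i] = longest strictly increasing subsequence ending at i; dec[i] = longest strictly decreasing subsequence starting at i:
i:      1  2  3  4  5  6  7  8  9 10 11
a[i]:  12 14 16 13 18 15 22 26 17 29 16
inc:    1  2  3  2  4  3  5  6  4  7  4
dec:    1  2  2  1  3  1  3  3  2  2  1
Best peak at i=8 (value 26): inc=6, dec=3, length 6+3−1 = 8.

8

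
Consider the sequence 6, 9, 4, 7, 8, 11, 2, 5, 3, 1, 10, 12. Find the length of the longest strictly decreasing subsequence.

5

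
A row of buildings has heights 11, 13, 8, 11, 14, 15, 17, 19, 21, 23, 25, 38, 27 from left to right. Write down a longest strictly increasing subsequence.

Patience tails give the LIS length; then backtrack through the dp parents:
11 → extends → [11]
13 → extends → [11, 13]
8 → replaces 11 → [8, 13]
11 → replaces 13 → [8, 11]
14 → extends → [8, 11, 14]
15 → extends → [8, 11, 14, 15]
17 → extends → [8, 11, 14, 15, 17]
19 → extends → [8, 11, 14, 15, 17, 19]
21 → extends → [8, 11, 14, 15, 17, 19, 21]
23 → extends → [8, 11, 14, 15, 17, 19, 21, 23]
25 → extends → [8, 11, 14, 15, 17, 19, 21, 23, 25]
38 → extends → [8, 11, 14, 15, 17, 19, 21, 23, 25, 38]
27 → replaces 38 → [8, 11, 14, 15, 17, 19, 21, 23, 25, 27]
Length 10; one witness is 11, 13, 14, 15, 17, 19, 21, 23, 25, 38.

11, 13, 14, 15, 17, 19, 21, 23, 25, 38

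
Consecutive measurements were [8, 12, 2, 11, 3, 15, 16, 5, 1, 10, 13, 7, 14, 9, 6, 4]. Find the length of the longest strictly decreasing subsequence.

Let dp[i] be the longest strictly decreasing subsequence ending at i:
i:      1  2  3  4  5  6  7  8  9 10 11 12 13 14 15 16
a[i]:   8 12  2 11  3 15 16  5  1 10 13  7 14  9  6  4
dp:     1  1  2  2  3  1  1  3  4  3  2  4  2  4  5  6
Maximum is 6.

6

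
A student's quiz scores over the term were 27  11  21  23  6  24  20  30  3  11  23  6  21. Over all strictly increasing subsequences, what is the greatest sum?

Let S[i] be the best sum of a strictly increasing subsequence ending at i:
i:       1   2   3   4   5   6   7   8   9  10  11  12  13
a[i]:   27  11  21  23   6  24  20  30   3  11  23   6  21
S:      27  11  32  55   6  79  31 109   3  17  55   9  52
Maximum is 109 (e.g. 11 + 21 + 23 + 24 + 30).

109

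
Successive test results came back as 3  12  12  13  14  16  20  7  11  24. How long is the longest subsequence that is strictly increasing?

7

Track the smallest tail for each achievable length (strict):
3 → extends → [3]
12 → extends → [3, 12]
12 → already a tail → [3, 12]
13 → extends → [3, 12, 13]
14 → extends → [3, 12, 13, 14]
16 → extends → [3, 12, 13, 14, 16]
20 → extends → [3, 12, 13, 14, 16, 20]
7 → replaces 12 → [3, 7, 13, 14, 16, 20]
11 → replaces 13 → [3, 7, 11, 14, 16, 20]
24 → extends → [3, 7, 11, 14, 16, 20, 24]
Seven tails, so the longest strictly increasing subsequence has length 7 (e.g. 3, 12, 13, 14, 16, 20, 24).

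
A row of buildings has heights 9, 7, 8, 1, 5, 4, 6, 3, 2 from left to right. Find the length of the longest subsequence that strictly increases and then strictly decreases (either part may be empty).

inc[i] = longest strictly increasing subsequence ending at i; dec[i] = longest strictly decreasing subsequence starting at i:
i:     1 2 3 4 5 6 7 8 9
a[i]:  9 7 8 1 5 4 6 3 2
inc:   1 1 2 1 2 2 3 2 2
dec:   6 5 5 1 4 3 3 2 1
Best peak at i=1 (value 9): inc=1, dec=6, length 1+6−1 = 6.

6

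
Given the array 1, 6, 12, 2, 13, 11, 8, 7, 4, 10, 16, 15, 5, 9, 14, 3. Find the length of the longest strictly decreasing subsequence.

6

Negate each value so 'decreasing' becomes 'increasing', then run patience tails on the negated sequence:
-1 → extends → [-1]
-6 → replaces -1 → [-6]
-12 → replaces -6 → [-12]
-2 → extends → [-12, -2]
-13 → replaces -12 → [-13, -2]
-11 → replaces -2 → [-13, -11]
-8 → extends → [-13, -11, -8]
-7 → extends → [-13, -11, -8, -7]
-4 → extends → [-13, -11, -8, -7, -4]
-10 → replaces -8 → [-13, -11, -10, -7, -4]
-16 → replaces -13 → [-16, -11, -10, -7, -4]
-15 → replaces -11 → [-16, -15, -10, -7, -4]
-5 → replaces -4 → [-16, -15, -10, -7, -5]
-9 → replaces -7 → [-16, -15, -10, -9, -5]
-14 → replaces -10 → [-16, -15, -14, -9, -5]
-3 → extends → [-16, -15, -14, -9, -5, -3]
Six tails, so the longest strictly decreasing subsequence of the original has length 6.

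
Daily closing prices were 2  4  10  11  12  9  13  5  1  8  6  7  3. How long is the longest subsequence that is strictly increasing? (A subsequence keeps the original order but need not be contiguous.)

Let dp[i] be the length of the longest such subsequence ending at index i:
i:      1  2  3  4  5  6  7  8  9 10 11 12 13
a[i]:   2  4 10 11 12  9 13  5  1  8  6  7  3
dp:     1  2  3  4  5  3  6  3  1  4  4  5  2
Maximum dp value is 6.

6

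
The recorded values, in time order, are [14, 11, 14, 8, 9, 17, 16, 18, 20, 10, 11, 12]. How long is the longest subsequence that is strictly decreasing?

3

Negate each value so 'decreasing' becomes 'increasing', then run patience tails on the negated sequence:
-14 → extends → [-14]
-11 → extends → [-14, -11]
-14 → already a tail → [-14, -11]
-8 → extends → [-14, -11, -8]
-9 → replaces -8 → [-14, -11, -9]
-17 → replaces -14 → [-17, -11, -9]
-16 → replaces -11 → [-17, -16, -9]
-18 → replaces -17 → [-18, -16, -9]
-20 → replaces -18 → [-20, -16, -9]
-10 → replaces -9 → [-20, -16, -10]
-11 → replaces -10 → [-20, -16, -11]
-12 → replaces -11 → [-20, -16, -12]
Three tails, so the longest strictly decreasing subsequence of the original has length 3.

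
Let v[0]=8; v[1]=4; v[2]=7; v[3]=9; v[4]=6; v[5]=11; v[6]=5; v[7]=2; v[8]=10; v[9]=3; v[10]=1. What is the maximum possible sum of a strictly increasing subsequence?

Let S[i] be the best sum of a strictly increasing subsequence ending at i:
i:      0  1  2  3  4  5  6  7  8  9 10
v[i]:   8  4  7  9  6 11  5  2 10  3  1
S:      8  4 11 20 10 31  9  2 30  5  1
Maximum is 31 (e.g. 4 + 7 + 9 + 11).

31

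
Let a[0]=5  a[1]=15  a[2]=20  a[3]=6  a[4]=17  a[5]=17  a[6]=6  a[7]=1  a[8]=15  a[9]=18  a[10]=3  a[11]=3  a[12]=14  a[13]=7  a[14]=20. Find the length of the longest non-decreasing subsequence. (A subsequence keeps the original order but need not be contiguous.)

6

Let dp[i] be the length of the longest such subsequence ending at index i:
i:      0  1  2  3  4  5  6  7  8  9 10 11 12 13 14
a[i]:   5 15 20  6 17 17  6  1 15 18  3  3 14  7 20
dp:     1  2  3  2  3  4  3  1  4  5  2  3  4  4  6
Maximum dp value is 6.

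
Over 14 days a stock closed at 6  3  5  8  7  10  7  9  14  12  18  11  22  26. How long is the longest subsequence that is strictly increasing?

Let dp[i] be the length of the longest such subsequence ending at index i:
i:      1  2  3  4  5  6  7  8  9 10 11 12 13 14
a[i]:   6  3  5  8  7 10  7  9 14 12 18 11 22 26
dp:     1  1  2  3  3  4  3  4  5  5  6  5  7  8
Maximum dp value is 8.

8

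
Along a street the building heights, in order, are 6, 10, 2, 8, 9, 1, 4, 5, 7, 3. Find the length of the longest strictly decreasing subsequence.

Let dp[i] be the longest strictly decreasing subsequence ending at i:
i:      1  2  3  4  5  6  7  8  9 10
a[i]:   6 10  2  8  9  1  4  5  7  3
dp:     1  1  2  2  2  3  3  3  3  4
Maximum is 4.

4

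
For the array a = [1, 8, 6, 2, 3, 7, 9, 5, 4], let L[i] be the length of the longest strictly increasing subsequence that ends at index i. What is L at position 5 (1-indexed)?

3

dp[i] = 1 + max{dp[j] : j<i, a[j]<a[i]} (or 1 if no such j):
i:     1 2 3 4 5 6 7 8 9
a[i]:  1 8 6 2 3 7 9 5 4
dp:    1 2 2 2 3 4 5 4 4
At index 5 the value is 3.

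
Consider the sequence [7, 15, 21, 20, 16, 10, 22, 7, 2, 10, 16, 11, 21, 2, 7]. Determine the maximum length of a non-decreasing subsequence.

Track the smallest tail for each achievable length (allowing ties):
7 → extends → [7]
15 → extends → [7, 15]
21 → extends → [7, 15, 21]
20 → replaces 21 → [7, 15, 20]
16 → replaces 20 → [7, 15, 16]
10 → replaces 15 → [7, 10, 16]
22 → extends → [7, 10, 16, 22]
7 → replaces 10 → [7, 7, 16, 22]
2 → replaces 7 → [2, 7, 16, 22]
10 → replaces 16 → [2, 7, 10, 22]
16 → replaces 22 → [2, 7, 10, 16]
11 → replaces 16 → [2, 7, 10, 11]
21 → extends → [2, 7, 10, 11, 21]
2 → replaces 7 → [2, 2, 10, 11, 21]
7 → replaces 10 → [2, 2, 7, 11, 21]
Five tails, so the longest non-decreasing subsequence has length 5 (e.g. 7, 15, 16, 16, 21).

5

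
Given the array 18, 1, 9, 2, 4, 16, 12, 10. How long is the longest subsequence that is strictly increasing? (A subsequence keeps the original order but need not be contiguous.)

4

Track the smallest tail for each achievable length (strict):
18 → extends → [18]
1 → replaces 18 → [1]
9 → extends → [1, 9]
2 → replaces 9 → [1, 2]
4 → extends → [1, 2, 4]
16 → extends → [1, 2, 4, 16]
12 → replaces 16 → [1, 2, 4, 12]
10 → replaces 12 → [1, 2, 4, 10]
Four tails, so the longest strictly increasing subsequence has length 4 (e.g. 1, 2, 4, 16).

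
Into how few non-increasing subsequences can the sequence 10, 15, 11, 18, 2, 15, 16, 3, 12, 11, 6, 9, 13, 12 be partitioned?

The minimum number of non-increasing subsequences covering a sequence equals the length of its longest strictly increasing subsequence.
LIS length is 5 (e.g. 2, 3, 6, 9, 13), so 5 piles are needed.

5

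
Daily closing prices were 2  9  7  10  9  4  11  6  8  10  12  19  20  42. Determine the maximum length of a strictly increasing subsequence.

9

Let dp[i] be the length of the longest such subsequence ending at index i:
i:      1  2  3  4  5  6  7  8  9 10 11 12 13 14
a[i]:   2  9  7 10  9  4 11  6  8 10 12 19 20 42
dp:     1  2  2  3  3  2  4  3  4  5  6  7  8  9
Maximum dp value is 9.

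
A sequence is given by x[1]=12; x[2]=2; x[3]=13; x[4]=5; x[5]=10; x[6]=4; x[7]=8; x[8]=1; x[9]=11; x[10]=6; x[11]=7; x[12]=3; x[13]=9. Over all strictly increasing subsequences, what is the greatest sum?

Let S[i] be the best sum of a strictly increasing subsequence ending at i:
i:      1  2  3  4  5  6  7  8  9 10 11 12 13
x[i]:  12  2 13  5 10  4  8  1 11  6  7  3  9
S:     12  2 25  7 17  6 15  1 28 13 20  5 29
Maximum is 29 (e.g. 2 + 5 + 6 + 7 + 9).

29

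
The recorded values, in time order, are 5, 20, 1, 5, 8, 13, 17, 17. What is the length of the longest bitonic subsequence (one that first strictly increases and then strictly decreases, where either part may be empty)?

inc[i] = longest strictly increasing subsequence ending at i; dec[i] = longest strictly decreasing subsequence starting at i:
i:      1  2  3  4  5  6  7  8
a[i]:   5 20  1  5  8 13 17 17
inc:    1  2  1  2  3  4  5  5
dec:    2  2  1  1  1  1  1  1
Best peak at i=7 (value 17): inc=5, dec=1, length 5+1−1 = 5.

5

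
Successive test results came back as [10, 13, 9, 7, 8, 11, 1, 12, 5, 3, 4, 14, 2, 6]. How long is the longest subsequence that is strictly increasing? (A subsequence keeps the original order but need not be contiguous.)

5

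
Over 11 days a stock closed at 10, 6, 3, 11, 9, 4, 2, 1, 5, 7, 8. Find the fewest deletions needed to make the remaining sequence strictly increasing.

6

Fewest deletions = n − (longest strictly increasing subsequence).
Patience tails:
10 → extends → [10]
6 → replaces 10 → [6]
3 → replaces 6 → [3]
11 → extends → [3, 11]
9 → replaces 11 → [3, 9]
4 → replaces 9 → [3, 4]
2 → replaces 3 → [2, 4]
1 → replaces 2 → [1, 4]
5 → extends → [1, 4, 5]
7 → extends → [1, 4, 5, 7]
8 → extends → [1, 4, 5, 7, 8]
Longest strictly increasing subsequence has length 5, so deletions = 11 − 5 = 6.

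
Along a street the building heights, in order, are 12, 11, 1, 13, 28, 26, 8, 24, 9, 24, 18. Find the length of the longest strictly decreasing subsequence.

Negate each value so 'decreasing' becomes 'increasing', then run patience tails on the negated sequence:
-12 → extends → [-12]
-11 → extends → [-12, -11]
-1 → extends → [-12, -11, -1]
-13 → replaces -12 → [-13, -11, -1]
-28 → replaces -13 → [-28, -11, -1]
-26 → replaces -11 → [-28, -26, -1]
-8 → replaces -1 → [-28, -26, -8]
-24 → replaces -8 → [-28, -26, -24]
-9 → extends → [-28, -26, -24, -9]
-24 → already a tail → [-28, -26, -24, -9]
-18 → replaces -9 → [-28, -26, -24, -18]
Four tails, so the longest strictly decreasing subsequence of the original has length 4.

4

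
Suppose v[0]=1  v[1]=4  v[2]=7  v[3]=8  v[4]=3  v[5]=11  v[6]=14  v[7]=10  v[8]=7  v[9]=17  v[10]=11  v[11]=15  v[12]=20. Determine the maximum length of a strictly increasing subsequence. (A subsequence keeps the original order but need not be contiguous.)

Let dp[i] be the length of the longest such subsequence ending at index i:
i:      0  1  2  3  4  5  6  7  8  9 10 11 12
v[i]:   1  4  7  8  3 11 14 10  7 17 11 15 20
dp:     1  2  3  4  2  5  6  5  3  7  6  7  8
Maximum dp value is 8.

8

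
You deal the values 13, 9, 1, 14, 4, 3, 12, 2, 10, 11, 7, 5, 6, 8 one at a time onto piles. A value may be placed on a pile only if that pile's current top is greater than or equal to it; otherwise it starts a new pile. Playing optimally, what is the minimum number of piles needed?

5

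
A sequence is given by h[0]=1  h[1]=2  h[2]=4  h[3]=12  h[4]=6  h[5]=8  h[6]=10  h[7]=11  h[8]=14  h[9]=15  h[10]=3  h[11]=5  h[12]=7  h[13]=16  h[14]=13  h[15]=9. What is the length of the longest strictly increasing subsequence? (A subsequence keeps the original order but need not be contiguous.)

10

Track the smallest tail for each achievable length (strict):
1 → extends → [1]
2 → extends → [1, 2]
4 → extends → [1, 2, 4]
12 → extends → [1, 2, 4, 12]
6 → replaces 12 → [1, 2, 4, 6]
8 → extends → [1, 2, 4, 6, 8]
10 → extends → [1, 2, 4, 6, 8, 10]
11 → extends → [1, 2, 4, 6, 8, 10, 11]
14 → extends → [1, 2, 4, 6, 8, 10, 11, 14]
15 → extends → [1, 2, 4, 6, 8, 10, 11, 14, 15]
3 → replaces 4 → [1, 2, 3, 6, 8, 10, 11, 14, 15]
5 → replaces 6 → [1, 2, 3, 5, 8, 10, 11, 14, 15]
7 → replaces 8 → [1, 2, 3, 5, 7, 10, 11, 14, 15]
16 → extends → [1, 2, 3, 5, 7, 10, 11, 14, 15, 16]
13 → replaces 14 → [1, 2, 3, 5, 7, 10, 11, 13, 15, 16]
9 → replaces 10 → [1, 2, 3, 5, 7, 9, 11, 13, 15, 16]
Ten tails, so the longest strictly increasing subsequence has length 10 (e.g. 1, 2, 4, 6, 8, 10, 11, 14, 15, 16).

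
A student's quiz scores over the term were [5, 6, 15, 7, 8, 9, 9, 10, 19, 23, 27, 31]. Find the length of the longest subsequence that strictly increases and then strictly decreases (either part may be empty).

inc[i] = longest strictly increasing subsequence ending at i; dec[i] = longest strictly decreasing subsequence starting at i:
i:      1  2  3  4  5  6  7  8  9 10 11 12
a[i]:   5  6 15  7  8  9  9 10 19 23 27 31
inc:    1  2  3  3  4  5  5  6  7  8  9 10
dec:    1  1  2  1  1  1  1  1  1  1  1  1
Best peak at i=12 (value 31): inc=10, dec=1, length 10+1−1 = 10.

10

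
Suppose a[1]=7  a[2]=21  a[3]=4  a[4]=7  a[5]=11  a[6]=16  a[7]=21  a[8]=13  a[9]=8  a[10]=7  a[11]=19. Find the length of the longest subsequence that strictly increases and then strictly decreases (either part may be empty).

8

inc[i] = longest strictly increasing subsequence ending at i; dec[i] = longest strictly decreasing subsequence starting at i:
i:      1  2  3  4  5  6  7  8  9 10 11
a[i]:   7 21  4  7 11 16 21 13  8  7 19
inc:    1  2  1  2  3  4  5  4  3  2  5
dec:    2  5  1  1  3  4  4  3  2  1  1
Best peak at i=7 (value 21): inc=5, dec=4, length 5+4−1 = 8.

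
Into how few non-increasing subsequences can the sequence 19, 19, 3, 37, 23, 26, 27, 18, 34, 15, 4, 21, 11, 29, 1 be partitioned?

5

Place each on the leftmost legal pile:
19 → new pile 1 (tops now [19])
19 → pile 1 (tops now [19])
3 → pile 1 (tops now [3])
37 → new pile 2 (tops now [3, 37])
23 → pile 2 (tops now [3, 23])
26 → new pile 3 (tops now [3, 23, 26])
27 → new pile 4 (tops now [3, 23, 26, 27])
18 → pile 2 (tops now [3, 18, 26, 27])
34 → new pile 5 (tops now [3, 18, 26, 27, 34])
15 → pile 2 (tops now [3, 15, 26, 27, 34])
4 → pile 2 (tops now [3, 4, 26, 27, 34])
21 → pile 3 (tops now [3, 4, 21, 27, 34])
11 → pile 3 (tops now [3, 4, 11, 27, 34])
29 → pile 5 (tops now [3, 4, 11, 27, 29])
1 → pile 1 (tops now [1, 4, 11, 27, 29])
Five piles.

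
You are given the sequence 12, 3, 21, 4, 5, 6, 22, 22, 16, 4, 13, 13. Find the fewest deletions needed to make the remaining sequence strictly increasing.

7

Fewest deletions = n − (longest strictly increasing subsequence).
Patience tails:
12 → extends → [12]
3 → replaces 12 → [3]
21 → extends → [3, 21]
4 → replaces 21 → [3, 4]
5 → extends → [3, 4, 5]
6 → extends → [3, 4, 5, 6]
22 → extends → [3, 4, 5, 6, 22]
22 → already a tail → [3, 4, 5, 6, 22]
16 → replaces 22 → [3, 4, 5, 6, 16]
4 → already a tail → [3, 4, 5, 6, 16]
13 → replaces 16 → [3, 4, 5, 6, 13]
13 → already a tail → [3, 4, 5, 6, 13]
Longest strictly increasing subsequence has length 5, so deletions = 12 − 5 = 7.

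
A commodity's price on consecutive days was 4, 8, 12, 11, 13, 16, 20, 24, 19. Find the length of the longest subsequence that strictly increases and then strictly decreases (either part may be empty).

8

inc[i] = longest strictly increasing subsequence ending at i; dec[i] = longest strictly decreasing subsequence starting at i:
i:      1  2  3  4  5  6  7  8  9
a[i]:   4  8 12 11 13 16 20 24 19
inc:    1  2  3  3  4  5  6  7  6
dec:    1  1  2  1  1  1  2  2  1
Best peak at i=8 (value 24): inc=7, dec=2, length 7+2−1 = 8.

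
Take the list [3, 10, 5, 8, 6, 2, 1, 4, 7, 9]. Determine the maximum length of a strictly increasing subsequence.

5

Track the smallest tail for each achievable length (strict):
3 → extends → [3]
10 → extends → [3, 10]
5 → replaces 10 → [3, 5]
8 → extends → [3, 5, 8]
6 → replaces 8 → [3, 5, 6]
2 → replaces 3 → [2, 5, 6]
1 → replaces 2 → [1, 5, 6]
4 → replaces 5 → [1, 4, 6]
7 → extends → [1, 4, 6, 7]
9 → extends → [1, 4, 6, 7, 9]
Five tails, so the longest strictly increasing subsequence has length 5 (e.g. 3, 5, 6, 7, 9).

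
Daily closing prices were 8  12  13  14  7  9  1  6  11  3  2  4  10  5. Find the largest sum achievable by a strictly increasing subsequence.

47

Let S[i] be the best sum of a strictly increasing subsequence ending at i:
i:      1  2  3  4  5  6  7  8  9 10 11 12 13 14
a[i]:   8 12 13 14  7  9  1  6 11  3  2  4 10  5
S:      8 20 33 47  7 17  1  7 28  4  3  8 27 13
Maximum is 47 (e.g. 8 + 12 + 13 + 14).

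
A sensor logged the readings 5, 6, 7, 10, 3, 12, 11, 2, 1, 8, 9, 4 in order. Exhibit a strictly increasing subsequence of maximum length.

Patience tails give the LIS length; then backtrack through the dp parents:
5 → extends → [5]
6 → extends → [5, 6]
7 → extends → [5, 6, 7]
10 → extends → [5, 6, 7, 10]
3 → replaces 5 → [3, 6, 7, 10]
12 → extends → [3, 6, 7, 10, 12]
11 → replaces 12 → [3, 6, 7, 10, 11]
2 → replaces 3 → [2, 6, 7, 10, 11]
1 → replaces 2 → [1, 6, 7, 10, 11]
8 → replaces 10 → [1, 6, 7, 8, 11]
9 → replaces 11 → [1, 6, 7, 8, 9]
4 → replaces 6 → [1, 4, 7, 8, 9]
Length 5; one witness is 5, 6, 7, 10, 12.

5, 6, 7, 10, 12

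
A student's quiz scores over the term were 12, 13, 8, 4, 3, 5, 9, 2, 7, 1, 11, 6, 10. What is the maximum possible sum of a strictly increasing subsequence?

Let S[i] be the best sum of a strictly increasing subsequence ending at i:
i:      1  2  3  4  5  6  7  8  9 10 11 12 13
a[i]:  12 13  8  4  3  5  9  2  7  1 11  6 10
S:     12 25  8  4  3  9 18  2 16  1 29 15 28
Maximum is 29 (e.g. 4 + 5 + 9 + 11).

29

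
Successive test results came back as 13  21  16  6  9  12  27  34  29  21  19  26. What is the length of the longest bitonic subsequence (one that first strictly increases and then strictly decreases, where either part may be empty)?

8

inc[i] = longest strictly increasing subsequence ending at i; dec[i] = longest strictly decreasing subsequence starting at i:
i:      1  2  3  4  5  6  7  8  9 10 11 12
a[i]:  13 21 16  6  9 12 27 34 29 21 19 26
inc:    1  2  2  1  2  3  4  5  5  4  4  5
dec:    2  3  2  1  1  1  3  4  3  2  1  1
Best peak at i=8 (value 34): inc=5, dec=4, length 5+4−1 = 8.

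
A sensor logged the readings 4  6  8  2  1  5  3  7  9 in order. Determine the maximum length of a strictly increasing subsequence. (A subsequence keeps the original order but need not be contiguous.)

4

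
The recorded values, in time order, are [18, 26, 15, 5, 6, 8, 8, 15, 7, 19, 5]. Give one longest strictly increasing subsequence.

5, 6, 8, 15, 19

Patience tails give the LIS length; then backtrack through the dp parents:
18 → extends → [18]
26 → extends → [18, 26]
15 → replaces 18 → [15, 26]
5 → replaces 15 → [5, 26]
6 → replaces 26 → [5, 6]
8 → extends → [5, 6, 8]
8 → already a tail → [5, 6, 8]
15 → extends → [5, 6, 8, 15]
7 → replaces 8 → [5, 6, 7, 15]
19 → extends → [5, 6, 7, 15, 19]
5 → already a tail → [5, 6, 7, 15, 19]
Length 5; one witness is 5, 6, 8, 15, 19.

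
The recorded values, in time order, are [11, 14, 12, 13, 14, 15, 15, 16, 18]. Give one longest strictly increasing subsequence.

Patience tails give the LIS length; then backtrack through the dp parents:
11 → extends → [11]
14 → extends → [11, 14]
12 → replaces 14 → [11, 12]
13 → extends → [11, 12, 13]
14 → extends → [11, 12, 13, 14]
15 → extends → [11, 12, 13, 14, 15]
15 → already a tail → [11, 12, 13, 14, 15]
16 → extends → [11, 12, 13, 14, 15, 16]
18 → extends → [11, 12, 13, 14, 15, 16, 18]
Length 7; one witness is 11, 12, 13, 14, 15, 16, 18.

11, 12, 13, 14, 15, 16, 18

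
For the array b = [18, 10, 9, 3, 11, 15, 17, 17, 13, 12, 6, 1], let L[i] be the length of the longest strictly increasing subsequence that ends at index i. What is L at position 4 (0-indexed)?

2

dp[i] = 1 + max{dp[j] : j<i, b[j]<b[i]} (or 1 if no such j):
i:      0  1  2  3  4  5  6  7  8  9 10 11
b[i]:  18 10  9  3 11 15 17 17 13 12  6  1
dp:     1  1  1  1  2  3  4  4  3  3  2  1
At index 4 the value is 2.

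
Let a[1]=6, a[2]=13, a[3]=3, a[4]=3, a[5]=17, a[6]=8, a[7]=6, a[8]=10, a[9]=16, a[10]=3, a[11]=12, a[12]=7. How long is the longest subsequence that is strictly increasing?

4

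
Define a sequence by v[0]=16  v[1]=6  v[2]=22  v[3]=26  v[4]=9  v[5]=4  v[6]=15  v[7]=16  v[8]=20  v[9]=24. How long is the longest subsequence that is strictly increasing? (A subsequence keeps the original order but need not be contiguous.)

6

Let dp[i] be the length of the longest such subsequence ending at index i:
i:      0  1  2  3  4  5  6  7  8  9
v[i]:  16  6 22 26  9  4 15 16 20 24
dp:     1  1  2  3  2  1  3  4  5  6
Maximum dp value is 6.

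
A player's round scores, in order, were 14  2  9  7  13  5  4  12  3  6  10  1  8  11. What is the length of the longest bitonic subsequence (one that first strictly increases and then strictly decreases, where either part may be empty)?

inc[i] = longest strictly increasing subsequence ending at i; dec[i] = longest strictly decreasing subsequence starting at i:
i:      1  2  3  4  5  6  7  8  9 10 11 12 13 14
a[i]:  14  2  9  7 13  5  4 12  3  6 10  1  8 11
inc:    1  1  2  2  3  2  2  3  2  3  4  1  4  5
dec:    7  2  6  5  5  4  3  3  2  2  2  1  1  1
Best peak at i=1 (value 14): inc=1, dec=7, length 1+7−1 = 7.

7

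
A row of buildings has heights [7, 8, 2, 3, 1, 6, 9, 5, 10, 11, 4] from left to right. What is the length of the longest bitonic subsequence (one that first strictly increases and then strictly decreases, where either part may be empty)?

7

inc[i] = longest strictly increasing subsequence ending at i; dec[i] = longest strictly decreasing subsequence starting at i:
i:      1  2  3  4  5  6  7  8  9 10 11
a[i]:   7  8  2  3  1  6  9  5 10 11  4
inc:    1  2  1  2  1  3  4  3  5  6  3
dec:    4  4  2  2  1  3  3  2  2  2  1
Best peak at i=10 (value 11): inc=6, dec=2, length 6+2−1 = 7.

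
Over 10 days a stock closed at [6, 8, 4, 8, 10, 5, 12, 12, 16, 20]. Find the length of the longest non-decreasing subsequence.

8

Let dp[i] be the length of the longest such subsequence ending at index i:
i:      1  2  3  4  5  6  7  8  9 10
a[i]:   6  8  4  8 10  5 12 12 16 20
dp:     1  2  1  3  4  2  5  6  7  8
Maximum dp value is 8.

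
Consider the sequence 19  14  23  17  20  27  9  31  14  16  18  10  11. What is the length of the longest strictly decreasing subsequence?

4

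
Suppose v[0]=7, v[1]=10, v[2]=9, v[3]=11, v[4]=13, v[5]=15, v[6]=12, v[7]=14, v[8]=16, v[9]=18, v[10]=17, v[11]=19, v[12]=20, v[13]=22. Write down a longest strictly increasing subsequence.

Patience tails give the LIS length; then backtrack through the dp parents:
7 → extends → [7]
10 → extends → [7, 10]
9 → replaces 10 → [7, 9]
11 → extends → [7, 9, 11]
13 → extends → [7, 9, 11, 13]
15 → extends → [7, 9, 11, 13, 15]
12 → replaces 13 → [7, 9, 11, 12, 15]
14 → replaces 15 → [7, 9, 11, 12, 14]
16 → extends → [7, 9, 11, 12, 14, 16]
18 → extends → [7, 9, 11, 12, 14, 16, 18]
17 → replaces 18 → [7, 9, 11, 12, 14, 16, 17]
19 → extends → [7, 9, 11, 12, 14, 16, 17, 19]
20 → extends → [7, 9, 11, 12, 14, 16, 17, 19, 20]
22 → extends → [7, 9, 11, 12, 14, 16, 17, 19, 20, 22]
Length 10; one witness is 7, 10, 11, 13, 15, 16, 18, 19, 20, 22.

7, 10, 11, 13, 15, 16, 18, 19, 20, 22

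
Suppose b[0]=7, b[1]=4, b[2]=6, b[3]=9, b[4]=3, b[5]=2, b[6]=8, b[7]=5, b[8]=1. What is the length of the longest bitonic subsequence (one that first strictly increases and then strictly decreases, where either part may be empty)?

inc[i] = longest strictly increasing subsequence ending at i; dec[i] = longest strictly decreasing subsequence starting at i:
i:     0 1 2 3 4 5 6 7 8
b[i]:  7 4 6 9 3 2 8 5 1
inc:   1 1 2 3 1 1 3 2 1
dec:   5 4 4 4 3 2 3 2 1
Best peak at i=3 (value 9): inc=3, dec=4, length 3+4−1 = 6.

6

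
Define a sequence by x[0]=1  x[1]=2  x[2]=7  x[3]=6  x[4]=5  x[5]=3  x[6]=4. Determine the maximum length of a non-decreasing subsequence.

4

Track the smallest tail for each achievable length (allowing ties):
1 → extends → [1]
2 → extends → [1, 2]
7 → extends → [1, 2, 7]
6 → replaces 7 → [1, 2, 6]
5 → replaces 6 → [1, 2, 5]
3 → replaces 5 → [1, 2, 3]
4 → extends → [1, 2, 3, 4]
Four tails, so the longest non-decreasing subsequence has length 4 (e.g. 1, 2, 3, 4).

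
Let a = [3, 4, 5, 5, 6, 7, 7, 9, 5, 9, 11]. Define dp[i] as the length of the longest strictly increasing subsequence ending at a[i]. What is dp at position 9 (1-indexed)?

3

dp[i] = 1 + max{dp[j] : j<i, a[j]<a[i]} (or 1 if no such j):
i:      1  2  3  4  5  6  7  8  9 10 11
a[i]:   3  4  5  5  6  7  7  9  5  9 11
dp:     1  2  3  3  4  5  5  6  3  6  7
At index 9 the value is 3.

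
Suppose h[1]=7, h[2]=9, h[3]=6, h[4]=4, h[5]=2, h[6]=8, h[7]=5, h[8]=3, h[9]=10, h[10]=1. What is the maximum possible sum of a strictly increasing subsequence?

Let S[i] be the best sum of a strictly increasing subsequence ending at i:
i:      1  2  3  4  5  6  7  8  9 10
h[i]:   7  9  6  4  2  8  5  3 10  1
S:      7 16  6  4  2 15  9  5 26  1
Maximum is 26 (e.g. 7 + 9 + 10).

26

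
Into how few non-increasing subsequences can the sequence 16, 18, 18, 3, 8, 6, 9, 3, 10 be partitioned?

4

The minimum number of non-increasing subsequences covering a sequence equals the length of its longest strictly increasing subsequence.
LIS length is 4 (e.g. 3, 8, 9, 10), so 4 piles are needed.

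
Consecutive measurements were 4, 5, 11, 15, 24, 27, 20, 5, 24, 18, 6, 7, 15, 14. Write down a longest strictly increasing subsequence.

Patience tails give the LIS length; then backtrack through the dp parents:
4 → extends → [4]
5 → extends → [4, 5]
11 → extends → [4, 5, 11]
15 → extends → [4, 5, 11, 15]
24 → extends → [4, 5, 11, 15, 24]
27 → extends → [4, 5, 11, 15, 24, 27]
20 → replaces 24 → [4, 5, 11, 15, 20, 27]
5 → already a tail → [4, 5, 11, 15, 20, 27]
24 → replaces 27 → [4, 5, 11, 15, 20, 24]
18 → replaces 20 → [4, 5, 11, 15, 18, 24]
6 → replaces 11 → [4, 5, 6, 15, 18, 24]
7 → replaces 15 → [4, 5, 6, 7, 18, 24]
15 → replaces 18 → [4, 5, 6, 7, 15, 24]
14 → replaces 15 → [4, 5, 6, 7, 14, 24]
Length 6; one witness is 4, 5, 11, 15, 24, 27.

4, 5, 11, 15, 24, 27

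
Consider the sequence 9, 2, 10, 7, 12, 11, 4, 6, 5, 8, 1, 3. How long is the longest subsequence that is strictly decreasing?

Negate each value so 'decreasing' becomes 'increasing', then run patience tails on the negated sequence:
-9 → extends → [-9]
-2 → extends → [-9, -2]
-10 → replaces -9 → [-10, -2]
-7 → replaces -2 → [-10, -7]
-12 → replaces -10 → [-12, -7]
-11 → replaces -7 → [-12, -11]
-4 → extends → [-12, -11, -4]
-6 → replaces -4 → [-12, -11, -6]
-5 → extends → [-12, -11, -6, -5]
-8 → replaces -6 → [-12, -11, -8, -5]
-1 → extends → [-12, -11, -8, -5, -1]
-3 → replaces -1 → [-12, -11, -8, -5, -3]
Five tails, so the longest strictly decreasing subsequence of the original has length 5.

5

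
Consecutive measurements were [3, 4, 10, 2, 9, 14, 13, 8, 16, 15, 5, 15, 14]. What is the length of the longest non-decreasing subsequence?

6

Track the smallest tail for each achievable length (allowing ties):
3 → extends → [3]
4 → extends → [3, 4]
10 → extends → [3, 4, 10]
2 → replaces 3 → [2, 4, 10]
9 → replaces 10 → [2, 4, 9]
14 → extends → [2, 4, 9, 14]
13 → replaces 14 → [2, 4, 9, 13]
8 → replaces 9 → [2, 4, 8, 13]
16 → extends → [2, 4, 8, 13, 16]
15 → replaces 16 → [2, 4, 8, 13, 15]
5 → replaces 8 → [2, 4, 5, 13, 15]
15 → extends → [2, 4, 5, 13, 15, 15]
14 → replaces 15 → [2, 4, 5, 13, 14, 15]
Six tails, so the longest non-decreasing subsequence has length 6 (e.g. 3, 4, 10, 14, 15, 15).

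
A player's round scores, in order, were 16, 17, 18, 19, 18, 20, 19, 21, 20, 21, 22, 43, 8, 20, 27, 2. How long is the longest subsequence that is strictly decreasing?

4

Let dp[i] be the longest strictly decreasing subsequence ending at i:
i:      1  2  3  4  5  6  7  8  9 10 11 12 13 14 15 16
a[i]:  16 17 18 19 18 20 19 21 20 21 22 43  8 20 27  2
dp:     1  1  1  1  2  1  2  1  2  1  1  1  3  2  2  4
Maximum is 4.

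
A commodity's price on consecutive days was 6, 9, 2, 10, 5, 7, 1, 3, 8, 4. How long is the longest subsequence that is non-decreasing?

4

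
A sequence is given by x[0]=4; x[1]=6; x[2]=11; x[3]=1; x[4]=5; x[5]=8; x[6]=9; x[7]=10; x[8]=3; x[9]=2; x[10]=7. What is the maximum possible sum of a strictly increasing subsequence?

37

Let S[i] be the best sum of a strictly increasing subsequence ending at i:
i:      0  1  2  3  4  5  6  7  8  9 10
x[i]:   4  6 11  1  5  8  9 10  3  2  7
S:      4 10 21  1  9 18 27 37  4  3 17
Maximum is 37 (e.g. 4 + 6 + 8 + 9 + 10).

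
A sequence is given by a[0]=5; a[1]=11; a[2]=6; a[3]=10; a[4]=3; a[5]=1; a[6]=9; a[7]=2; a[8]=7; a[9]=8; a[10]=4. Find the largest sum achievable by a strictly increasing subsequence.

26

Let S[i] be the best sum of a strictly increasing subsequence ending at i:
i:      0  1  2  3  4  5  6  7  8  9 10
a[i]:   5 11  6 10  3  1  9  2  7  8  4
S:      5 16 11 21  3  1 20  3 18 26  7
Maximum is 26 (e.g. 5 + 6 + 7 + 8).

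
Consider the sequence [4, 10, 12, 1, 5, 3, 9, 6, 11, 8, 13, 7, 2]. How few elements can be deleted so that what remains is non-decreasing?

8

Fewest deletions = n − (longest non-decreasing subsequence).
Patience tails:
4 → extends → [4]
10 → extends → [4, 10]
12 → extends → [4, 10, 12]
1 → replaces 4 → [1, 10, 12]
5 → replaces 10 → [1, 5, 12]
3 → replaces 5 → [1, 3, 12]
9 → replaces 12 → [1, 3, 9]
6 → replaces 9 → [1, 3, 6]
11 → extends → [1, 3, 6, 11]
8 → replaces 11 → [1, 3, 6, 8]
13 → extends → [1, 3, 6, 8, 13]
7 → replaces 8 → [1, 3, 6, 7, 13]
2 → replaces 3 → [1, 2, 6, 7, 13]
Longest non-decreasing subsequence has length 5, so deletions = 13 − 5 = 8.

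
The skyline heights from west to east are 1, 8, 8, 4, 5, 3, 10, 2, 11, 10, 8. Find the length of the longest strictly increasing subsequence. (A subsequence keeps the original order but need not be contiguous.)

5

Track the smallest tail for each achievable length (strict):
1 → extends → [1]
8 → extends → [1, 8]
8 → already a tail → [1, 8]
4 → replaces 8 → [1, 4]
5 → extends → [1, 4, 5]
3 → replaces 4 → [1, 3, 5]
10 → extends → [1, 3, 5, 10]
2 → replaces 3 → [1, 2, 5, 10]
11 → extends → [1, 2, 5, 10, 11]
10 → already a tail → [1, 2, 5, 10, 11]
8 → replaces 10 → [1, 2, 5, 8, 11]
Five tails, so the longest strictly increasing subsequence has length 5 (e.g. 1, 4, 5, 10, 11).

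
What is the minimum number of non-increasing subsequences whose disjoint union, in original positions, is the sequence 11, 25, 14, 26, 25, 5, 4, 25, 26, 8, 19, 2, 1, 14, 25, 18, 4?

The minimum number of non-increasing subsequences covering a sequence equals the length of its longest strictly increasing subsequence.
LIS length is 4 (e.g. 11, 14, 25, 26), so 4 piles are needed.

4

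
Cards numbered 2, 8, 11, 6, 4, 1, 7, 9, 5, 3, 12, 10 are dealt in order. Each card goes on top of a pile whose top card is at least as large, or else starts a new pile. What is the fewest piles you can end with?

Place each on the leftmost legal pile:
2 → new pile 1 (tops now [2])
8 → new pile 2 (tops now [2, 8])
11 → new pile 3 (tops now [2, 8, 11])
6 → pile 2 (tops now [2, 6, 11])
4 → pile 2 (tops now [2, 4, 11])
1 → pile 1 (tops now [1, 4, 11])
7 → pile 3 (tops now [1, 4, 7])
9 → new pile 4 (tops now [1, 4, 7, 9])
5 → pile 3 (tops now [1, 4, 5, 9])
3 → pile 2 (tops now [1, 3, 5, 9])
12 → new pile 5 (tops now [1, 3, 5, 9, 12])
10 → pile 5 (tops now [1, 3, 5, 9, 10])
Five piles.

5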